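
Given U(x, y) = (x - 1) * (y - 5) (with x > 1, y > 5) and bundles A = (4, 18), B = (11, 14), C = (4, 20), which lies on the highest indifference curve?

Bundle B

Evaluate utility at each bundle:
U(A) = 39.
U(B) = 90.
U(C) = 45.
Highest utility is B, so B ≻ C ≻ A.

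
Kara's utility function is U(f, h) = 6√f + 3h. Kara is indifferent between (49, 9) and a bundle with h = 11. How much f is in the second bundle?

U(49, 9) = 69.
Set U(f, 11) = 69 and solve.
With h = 11: 6√f = 69 − 3·11 = 36, so √f = 6 and f = 36.
Check: U(36, 11) = 69.

f = 36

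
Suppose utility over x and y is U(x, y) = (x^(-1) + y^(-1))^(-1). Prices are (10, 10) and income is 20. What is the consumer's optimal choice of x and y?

For CES with ρ = -1, MRS = (y/x)^2.
Tangency: set MRS = p_x/p_y = 10/10 = 1.
So (y/x)^2 = 1; taking the square root, y/x = 1, i.e. y = x.
Substitute into the budget 10·x + 10·y = 20: 20·x = 20, so x* = 1 and y* = 1.

x* = 1, y* = 1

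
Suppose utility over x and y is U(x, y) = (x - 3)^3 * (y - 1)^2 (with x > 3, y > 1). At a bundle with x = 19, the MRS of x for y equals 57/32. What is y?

y = 20

MU_x = 3·(x−3)^2·(y−1)^2, MU_y = 2·(x−3)^3·(y−1).
MRS = (3/2)·(y−1)/(x−3).
Substitute x = 19: MRS = (y − 1)/(32/3). Setting this equal to 57/32 gives y − 1 = (57/32)·(32/3) = 19, so y = 20.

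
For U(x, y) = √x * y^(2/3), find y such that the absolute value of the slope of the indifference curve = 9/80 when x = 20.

MU_x = 0.5·x^(-0.5)·y^(2/3) and MU_y = 2/3·√x·y^(-1/3).
MRS = MU_x/MU_y = (0.75)·y/x.
Substitute x = 20: MRS = y/(80/3). Setting y/(80/3) = 9/80 gives y = (9/80)·(80/3) = 3.

y = 3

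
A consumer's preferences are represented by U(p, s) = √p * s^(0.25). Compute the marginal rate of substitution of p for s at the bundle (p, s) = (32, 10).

MRS = 0.625

MU_p = 0.5·p^(-0.5)·s^(0.25) and MU_s = 0.25·√p·s^(-0.75).
MRS = MU_p/MU_s = (2)·s/p.
At (32, 10): MRS = 0.625.
The indifference curve has slope −0.625 at this bundle.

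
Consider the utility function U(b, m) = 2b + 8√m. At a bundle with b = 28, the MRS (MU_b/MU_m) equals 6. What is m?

MU_b = 2, MU_m = 8/(2√m).
MRS = 2 ÷ (8/(2√m)).
MRS depends only on m: 0.5·√m = 6 ⇒ √m = 6/0.5 = 12 ⇒ m = 144.

m = 144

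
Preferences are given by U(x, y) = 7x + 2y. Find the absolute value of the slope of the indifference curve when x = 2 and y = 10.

MRS = 3.5

MU_x = 7, MU_y = 2, so MRS = 7/2 = 3.5 at every bundle.
At (2, 10): MRS = 3.5.
That is, one extra unit of x is worth 3.5 units of y at the margin.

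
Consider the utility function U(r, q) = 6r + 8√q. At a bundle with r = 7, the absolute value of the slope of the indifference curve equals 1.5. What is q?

q = 1

MU_r = 6, MU_q = 8/(2√q).
MRS = 6 ÷ (8/(2√q)).
MRS depends only on q: 1.5·√q = 1.5 ⇒ √q = 1.5/1.5 = 1 ⇒ q = 1.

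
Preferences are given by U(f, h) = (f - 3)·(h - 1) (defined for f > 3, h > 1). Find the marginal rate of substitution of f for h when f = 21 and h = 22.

MU_f = (h−1), MU_h = (f−3).
MRS = (h−1)/(f−3).
At (21, 22): MRS = 7/6.
So at (21, 22) the consumer would give up 7/6 units of h for one more unit of f.

MRS = 7/6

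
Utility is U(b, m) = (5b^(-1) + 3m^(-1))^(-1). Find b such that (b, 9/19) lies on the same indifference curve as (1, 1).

U depends on (b, m) only through S = 5b^(-1) + 3m^(-1), so equal utility means equal S. At (1, 1): S = 8.
With m = 9/19: 3·(9/19)^(-1) = 19/3, so 5b^(-1) = 8 − 19/3 = 5/3, i.e. b^(-1) = 1/3.
Hence b = 1/(1/3) = 3.
Check: U(3, 9/19) = 0.125.

b = 3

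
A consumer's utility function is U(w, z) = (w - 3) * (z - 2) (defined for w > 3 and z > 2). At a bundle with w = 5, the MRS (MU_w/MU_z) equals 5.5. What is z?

MU_w = (z−2), MU_z = (w−3).
MRS = (z−2)/(w−3).
Substitute w = 5: MRS = (z − 2)/2. Setting this equal to 5.5 gives z − 2 = 5.5·2 = 11, so z = 13.

z = 13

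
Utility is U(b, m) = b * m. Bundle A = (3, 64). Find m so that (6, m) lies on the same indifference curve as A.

m = 32

U(3, 64) = 192.
Set U(6, m) = 192 and solve.
With b = 6: m = 192/6 = 32.
Check: U(6, 32) = 192.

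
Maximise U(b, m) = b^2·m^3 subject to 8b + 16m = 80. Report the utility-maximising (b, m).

b* = 4, m* = 3

MU_b = 2·b·m^3 and MU_m = 3·b^2·m^2.
MRS = MU_b/MU_m = (2/3)·m/b.
Tangency: set MRS = p_b/p_m = 8/16 = 0.5.
So (2/3)·m/b = 0.5, i.e. m = 0.75·b.
Substitute into the budget 8·b + 16·m = 80: 20·b = 80, so b* = 4.
Then m* = 0.75·4 = 3.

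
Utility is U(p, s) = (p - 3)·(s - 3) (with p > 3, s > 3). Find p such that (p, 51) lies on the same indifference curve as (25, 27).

p = 14

U(25, 27) = 528.
Set U(p, 51) = 528 and solve.
With s = 51: (51 − 3) = 48, so (p − 3) = 528/48 = 11.
So p = 3 + 11 = 14.
Check: U(14, 51) = 528.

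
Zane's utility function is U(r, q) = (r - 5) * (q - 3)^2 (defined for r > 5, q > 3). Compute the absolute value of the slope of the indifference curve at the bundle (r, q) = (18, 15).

MU_r = (q−3)^2, MU_q = 2·(r−5)·(q−3).
MRS = (1/2)·(q−3)/(r−5).
At (18, 15): MRS = 6/13.
So at (18, 15) the consumer would give up 6/13 units of q for one more unit of r.

MRS = 6/13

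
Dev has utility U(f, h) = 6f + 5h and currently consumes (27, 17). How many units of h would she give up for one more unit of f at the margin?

MU_f = 6, MU_h = 5, so MRS = 6/5 = 1.2 at every bundle.
At (27, 17): MRS = 1.2.
That is, one extra unit of f is worth 1.2 units of h at the margin.

MRS = 1.2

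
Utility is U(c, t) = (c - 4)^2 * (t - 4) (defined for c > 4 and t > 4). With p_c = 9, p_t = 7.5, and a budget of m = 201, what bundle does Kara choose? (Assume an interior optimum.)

MU_c = 2·(c−4)·(t−4), MU_t = (c−4)^2.
MRS = (2/1)·(t−4)/(c−4).
Tangency: set MRS = p_c/p_t = 9/7.5 = 1.2.
So (2/1)·(t − 4)/(c − 4) = 1.2, i.e. (t − 4) = 0.6·(c − 4).
Rewrite the budget in excess-of-subsistence terms: 9·(c − 4) + 7.5·(t − 4) = 201 − 9·4 − 7.5·4 = 135.
Substituting, 13.5·(c − 4) = 135, so c − 4 = 10 and c* = 14.
Then t − 4 = 0.6·10 = 6, so t* = 10.

c* = 14, t* = 10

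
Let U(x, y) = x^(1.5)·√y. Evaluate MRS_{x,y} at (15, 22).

MRS = 4.4

MU_x = 1.5·√x·√y and MU_y = 0.5·x^(1.5)·y^(-0.5).
MRS = MU_x/MU_y = (3)·y/x.
At (15, 22): MRS = 4.4.
The indifference curve has slope −4.4 at this bundle.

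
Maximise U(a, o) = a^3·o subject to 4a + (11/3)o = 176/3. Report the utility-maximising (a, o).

MU_a = 3·a^2·o and MU_o = a^3.
MRS = MU_a/MU_o = (3/1)·o/a.
Tangency: set MRS = p_a/p_o = 4/(11/3) = 12/11.
So (3/1)·o/a = 12/11, i.e. o = (4/11)·a.
Substitute into the budget 4·a + (11/3)·o = 176/3: (16/3)·a = 176/3, so a* = 11.
Then o* = (4/11)·11 = 4.

a* = 11, o* = 4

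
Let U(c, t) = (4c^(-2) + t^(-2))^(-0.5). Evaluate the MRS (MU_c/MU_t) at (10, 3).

MRS = 27/250

For CES with ρ = -2, MRS = (4/1)·(t/c)^3.
At (10, 3): MRS = 27/250.
So at (10, 3) the consumer would give up 27/250 units of t for one more unit of c.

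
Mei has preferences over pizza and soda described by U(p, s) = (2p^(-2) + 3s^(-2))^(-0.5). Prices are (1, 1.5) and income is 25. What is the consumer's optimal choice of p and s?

For CES with ρ = -2, MRS = (2/3)·(s/p)^3.
Tangency: set MRS = p_p/p_s = 1/1.5 = 2/3.
So (s/p)^3 = 1; taking the cube root, s/p = 1, i.e. s = p.
Substitute into the budget 1·p + 1.5·s = 25: 2.5·p = 25, so p* = 10 and s* = 10.

p* = 10, s* = 10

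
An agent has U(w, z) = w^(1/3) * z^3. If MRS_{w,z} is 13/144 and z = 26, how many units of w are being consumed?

MU_w = 1/3·w^(-2/3)·z^3 and MU_z = 3·w^(1/3)·z^2.
MRS = MU_w/MU_z = (1/9)·z/w.
Substitute z = 26: MRS = (26/9)/w. Setting (26/9)/w = 13/144 gives w = (26/9)/(13/144) = 32.

w = 32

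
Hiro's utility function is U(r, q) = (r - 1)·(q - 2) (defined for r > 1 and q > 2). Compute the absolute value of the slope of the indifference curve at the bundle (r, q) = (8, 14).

MU_r = (q−2), MU_q = (r−1).
MRS = (q−2)/(r−1).
At (8, 14): MRS = 12/7.
The indifference curve has slope −12/7 at this bundle.

MRS = 12/7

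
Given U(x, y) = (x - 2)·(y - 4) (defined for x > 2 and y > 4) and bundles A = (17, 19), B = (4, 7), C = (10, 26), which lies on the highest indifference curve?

Bundle A

Evaluate utility at each bundle:
U(A) = 225.
U(B) = 6.
U(C) = 176.
Highest utility is A, so A ≻ C ≻ B.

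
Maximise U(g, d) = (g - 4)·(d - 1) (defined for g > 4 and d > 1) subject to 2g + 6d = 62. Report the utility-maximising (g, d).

MU_g = (d−1), MU_d = (g−4).
MRS = (d−1)/(g−4).
Tangency: set MRS = p_g/p_d = 2/6 = 1/3.
So (d − 1)/(g − 4) = 1/3, i.e. (d − 1) = (1/3)·(g − 4).
Rewrite the budget in excess-of-subsistence terms: 2·(g − 4) + 6·(d − 1) = 62 − 2·4 − 6·1 = 48.
Substituting, 4·(g − 4) = 48, so g − 4 = 12 and g* = 16.
Then d − 1 = (1/3)·12 = 4, so d* = 5.

g* = 16, d* = 5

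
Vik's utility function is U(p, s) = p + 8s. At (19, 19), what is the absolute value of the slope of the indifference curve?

MU_p = 1, MU_s = 8, so MRS = 1/8 = 0.125 at every bundle.
At (19, 19): MRS = 0.125.
That is, one extra unit of p is worth 0.125 units of s at the margin.

MRS = 0.125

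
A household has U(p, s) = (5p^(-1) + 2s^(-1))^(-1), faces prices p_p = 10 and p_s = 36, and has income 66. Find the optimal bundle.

For CES with ρ = -1, MRS = (5/2)·(s/p)^2.
Tangency: set MRS = p_p/p_s = 10/36 = 5/18.
So (s/p)^2 = 1/9; taking the square root, s/p = 1/3, i.e. s = (1/3)·p.
Substitute into the budget 10·p + 36·s = 66: 22·p = 66, so p* = 3 and s* = (1/3)·3 = 1.

p* = 3, s* = 1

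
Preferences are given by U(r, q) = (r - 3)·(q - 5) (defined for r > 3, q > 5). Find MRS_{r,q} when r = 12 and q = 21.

MRS = 16/9

MU_r = (q−5), MU_q = (r−3).
MRS = (q−5)/(r−3).
At (12, 21): MRS = 16/9.
That is, one extra unit of r is worth 16/9 units of q at the margin.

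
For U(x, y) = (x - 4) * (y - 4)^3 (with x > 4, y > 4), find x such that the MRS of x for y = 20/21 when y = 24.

MU_x = (y−4)^3, MU_y = 3·(x−4)·(y−4)^2.
MRS = (1/3)·(y−4)/(x−4).
Substitute y = 24: MRS = (20/3)/(x − 4). Setting this equal to 20/21 gives x − 4 = (20/3)/(20/21) = 7, so x = 11.

x = 11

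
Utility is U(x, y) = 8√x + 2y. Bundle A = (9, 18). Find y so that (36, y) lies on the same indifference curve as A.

y = 6

U(9, 18) = 60.
Set U(36, y) = 60 and solve.
With x = 36: √36 = 6, so 2y = 60 − 8·6 = 12 and y = 6.
Check: U(36, 6) = 60.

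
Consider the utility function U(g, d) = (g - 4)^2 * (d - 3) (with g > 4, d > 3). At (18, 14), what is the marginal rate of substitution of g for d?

MU_g = 2·(g−4)·(d−3), MU_d = (g−4)^2.
MRS = (2/1)·(d−3)/(g−4).
At (18, 14): MRS = 11/7.
That is, one extra unit of g is worth 11/7 units of d at the margin.

MRS = 11/7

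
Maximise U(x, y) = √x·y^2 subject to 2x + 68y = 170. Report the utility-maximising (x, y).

MU_x = 0.5·x^(-0.5)·y^2 and MU_y = 2·√x·y.
MRS = MU_x/MU_y = (0.25)·y/x.
Tangency: set MRS = p_x/p_y = 2/68 = 1/34.
So (0.25)·y/x = 1/34, i.e. y = (2/17)·x.
Substitute into the budget 2·x + 68·y = 170: 10·x = 170, so x* = 17.
Then y* = (2/17)·17 = 2.

x* = 17, y* = 2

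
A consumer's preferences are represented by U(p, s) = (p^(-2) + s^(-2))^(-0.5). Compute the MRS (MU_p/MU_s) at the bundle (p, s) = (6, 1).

For CES with ρ = -2, MRS = (s/p)^3.
At (6, 1): MRS = 1/216.
So at (6, 1) the consumer would give up 1/216 units of s for one more unit of p.

MRS = 1/216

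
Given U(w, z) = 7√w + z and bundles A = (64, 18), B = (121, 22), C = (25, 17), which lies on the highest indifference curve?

Evaluate utility at each bundle:
U(A) = 74.000.
U(B) = 99.000.
U(C) = 52.000.
Highest utility is B, so B ≻ A ≻ C.

Bundle B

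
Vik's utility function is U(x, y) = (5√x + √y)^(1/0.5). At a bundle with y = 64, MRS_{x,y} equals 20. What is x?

x = 4

For CES with ρ = 0.5, MRS = (5/1)·√(y/x).
Setting (5/1)·√(64/x) = 20 gives √(64/x) = 4, so 64/x = 16 and x = 4.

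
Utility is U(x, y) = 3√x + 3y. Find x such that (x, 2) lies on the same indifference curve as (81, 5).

x = 144

U(81, 5) = 42.
Set U(x, 2) = 42 and solve.
With y = 2: 3√x = 42 − 3·2 = 36, so √x = 12 and x = 144.
Check: U(144, 2) = 42.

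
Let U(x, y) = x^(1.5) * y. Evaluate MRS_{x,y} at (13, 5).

MRS = 15/26

MU_x = 1.5·√x·y and MU_y = x^(1.5).
MRS = MU_x/MU_y = (1.5)·y/x.
At (13, 5): MRS = 15/26.
That is, one extra unit of x is worth 15/26 units of y at the margin.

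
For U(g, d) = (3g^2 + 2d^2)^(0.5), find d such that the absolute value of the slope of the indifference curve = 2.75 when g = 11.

For CES with ρ = 2, MRS = (3/2)·(d/g)^(-1).
Setting (3/2)·(d/11)^(-1) = 2.75 gives (d/11)^(-1) = 11/6, so d/11 = 6/11 and d = 6.

d = 6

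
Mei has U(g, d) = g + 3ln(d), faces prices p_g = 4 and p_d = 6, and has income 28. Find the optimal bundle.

g* = 4, d* = 2

MU_g = 1, MU_d = 3/d.
MRS = 1 ÷ (3/d).
Tangency: set MRS = p_g/p_d = 4/6 = 2/3.
MRS depends only on d: (1/3)·d = 2/3 ⇒ d* = (2/3)/(1/3) = 2.
From the budget, 4·g = 28 − 6·2 = 16, so g* = 4.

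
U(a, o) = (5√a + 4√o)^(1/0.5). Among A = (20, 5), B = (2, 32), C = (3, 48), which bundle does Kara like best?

Evaluate utility at each bundle:
U(A) = 980.000.
U(B) = 882.000.
U(C) = 1323.000.
Highest utility is C, so C ≻ A ≻ B.

Bundle C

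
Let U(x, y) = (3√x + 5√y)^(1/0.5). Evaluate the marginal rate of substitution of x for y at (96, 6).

MRS = 0.15

For CES with ρ = 0.5, MRS = (3/5)·√(y/x).
At (96, 6): MRS = 0.15.
The indifference curve has slope −0.15 at this bundle.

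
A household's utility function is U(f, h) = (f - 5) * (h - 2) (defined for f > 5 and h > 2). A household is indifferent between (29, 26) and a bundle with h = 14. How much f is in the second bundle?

f = 53

U(29, 26) = 576.
Set U(f, 14) = 576 and solve.
With h = 14: (14 − 2) = 12, so (f − 5) = 576/12 = 48.
So f = 5 + 48 = 53.
Check: U(53, 14) = 576.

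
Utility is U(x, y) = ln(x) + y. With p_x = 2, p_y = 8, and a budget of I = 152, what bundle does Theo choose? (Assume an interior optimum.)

x* = 4, y* = 18

MU_x = 1/x, MU_y = 1.
MRS = 1/x ÷ 1.
Tangency: set MRS = p_x/p_y = 2/8 = 0.25.
MRS depends only on x: 1/x = 0.25 ⇒ x* = 1/0.25 = 4.
From the budget, 8·y = 152 − 2·4 = 144, so y* = 18.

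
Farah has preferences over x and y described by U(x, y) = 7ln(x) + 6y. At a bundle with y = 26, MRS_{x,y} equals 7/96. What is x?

MU_x = 7/x, MU_y = 6.
MRS = 7/x ÷ 6.
MRS depends only on x: (7/6)/x = 7/96 ⇒ x = (7/6)/(7/96) = 16.

x = 16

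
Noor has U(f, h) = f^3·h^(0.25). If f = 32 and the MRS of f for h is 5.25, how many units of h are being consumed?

MU_f = 3·f^2·h^(0.25) and MU_h = 0.25·f^3·h^(-0.75).
MRS = MU_f/MU_h = (12)·h/f.
Substitute f = 32: MRS = h/(8/3). Setting h/(8/3) = 5.25 gives h = 5.25·(8/3) = 14.

h = 14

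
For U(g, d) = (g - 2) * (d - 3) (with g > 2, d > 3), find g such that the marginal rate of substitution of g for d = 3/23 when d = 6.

MU_g = (d−3), MU_d = (g−2).
MRS = (d−3)/(g−2).
Substitute d = 6: MRS = 3/(g − 2). Setting this equal to 3/23 gives g − 2 = 3/(3/23) = 23, so g = 25.

g = 25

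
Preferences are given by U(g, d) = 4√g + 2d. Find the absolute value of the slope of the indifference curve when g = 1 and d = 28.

MU_g = 4/(2√g), MU_d = 2.
MRS = 4/(2√g) ÷ 2.
At (1, 28): MRS = 1.
So at (1, 28) the consumer would give up 1 units of d for one more unit of g.

MRS = 1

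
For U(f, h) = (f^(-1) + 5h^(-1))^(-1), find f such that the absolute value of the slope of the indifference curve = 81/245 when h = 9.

For CES with ρ = -1, MRS = (1/5)·(h/f)^2.
Setting (1/5)·(9/f)^2 = 81/245 gives (9/f)^2 = 81/49, so 9/f = 9/7 and f = 7.

f = 7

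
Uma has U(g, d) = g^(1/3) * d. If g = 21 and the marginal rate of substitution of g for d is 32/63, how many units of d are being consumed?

MU_g = 1/3·g^(-2/3)·d and MU_d = g^(1/3).
MRS = MU_g/MU_d = (1/3)·d/g.
Substitute g = 21: MRS = d/63. Setting d/63 = 32/63 gives d = (32/63)·63 = 32.

d = 32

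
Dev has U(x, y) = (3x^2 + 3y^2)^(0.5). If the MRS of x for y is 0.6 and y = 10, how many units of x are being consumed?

x = 6

For CES with ρ = 2, MRS = (y/x)^(-1).
Setting (10/x)^(-1) = 0.6 gives 10/x = 5/3 and x = 6.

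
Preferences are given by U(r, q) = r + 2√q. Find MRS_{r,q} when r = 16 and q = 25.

MRS = 5

MU_r = 1, MU_q = 2/(2√q).
MRS = 1 ÷ (2/(2√q)).
At (16, 25): MRS = 5.
So at (16, 25) the consumer would give up 5 units of q for one more unit of r.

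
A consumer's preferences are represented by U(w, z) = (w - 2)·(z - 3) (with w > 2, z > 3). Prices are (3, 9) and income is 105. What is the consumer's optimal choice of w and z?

w* = 14, z* = 7

MU_w = (z−3), MU_z = (w−2).
MRS = (z−3)/(w−2).
Tangency: set MRS = p_w/p_z = 3/9 = 1/3.
So (z − 3)/(w − 2) = 1/3, i.e. (z − 3) = (1/3)·(w − 2).
Rewrite the budget in excess-of-subsistence terms: 3·(w − 2) + 9·(z − 3) = 105 − 3·2 − 9·3 = 72.
Substituting, 6·(w − 2) = 72, so w − 2 = 12 and w* = 14.
Then z − 3 = (1/3)·12 = 4, so z* = 7.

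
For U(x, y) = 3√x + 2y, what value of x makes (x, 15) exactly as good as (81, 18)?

x = 121

U(81, 18) = 63.
Set U(x, 15) = 63 and solve.
With y = 15: 3√x = 63 − 2·15 = 33, so √x = 11 and x = 121.
Check: U(121, 15) = 63.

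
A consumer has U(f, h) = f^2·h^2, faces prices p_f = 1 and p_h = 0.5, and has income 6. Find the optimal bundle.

f* = 3, h* = 6

MU_f = 2·f·h^2 and MU_h = 2·f^2·h.
MRS = MU_f/MU_h = h/f.
Tangency: set MRS = p_f/p_h = 1/0.5 = 2.
So h/f = 2, i.e. h = 2·f.
Substitute into the budget 1·f + 0.5·h = 6: 2·f = 6, so f* = 3.
Then h* = 2·3 = 6.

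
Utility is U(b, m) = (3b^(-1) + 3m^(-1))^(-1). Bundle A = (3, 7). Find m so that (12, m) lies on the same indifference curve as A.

m = 28/11

U depends on (b, m) only through S = 3b^(-1) + 3m^(-1), so equal utility means equal S. At (3, 7): S = 10/7.
With b = 12: 3·12^(-1) = 0.25, so 3m^(-1) = 10/7 − 0.25 = 33/28, i.e. m^(-1) = 11/28.
Hence m = 1/(11/28) = 28/11.
Check: U(12, 28/11) = 0.7.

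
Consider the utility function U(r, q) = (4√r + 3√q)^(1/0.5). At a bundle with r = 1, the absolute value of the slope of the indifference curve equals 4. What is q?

q = 9

For CES with ρ = 0.5, MRS = (4/3)·√(q/r).
Setting (4/3)·√(q/1) = 4 gives √(q/1) = 3, so q/1 = 9 and q = 9.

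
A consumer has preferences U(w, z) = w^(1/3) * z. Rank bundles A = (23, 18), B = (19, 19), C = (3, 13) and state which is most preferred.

Evaluate utility at each bundle:
U(A) = 51.190.
U(B) = 50.700.
U(C) = 18.749.
Highest utility is A, so A ≻ B ≻ C.

Bundle A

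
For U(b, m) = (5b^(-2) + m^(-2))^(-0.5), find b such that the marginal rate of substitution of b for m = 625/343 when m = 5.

For CES with ρ = -2, MRS = (5/1)·(m/b)^3.
Setting (5/1)·(5/b)^3 = 625/343 gives (5/b)^3 = 125/343, so 5/b = 5/7 and b = 7.

b = 7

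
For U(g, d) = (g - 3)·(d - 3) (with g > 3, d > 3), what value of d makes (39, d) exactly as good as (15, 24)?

d = 10

U(15, 24) = 252.
Set U(39, d) = 252 and solve.
With g = 39: (39 − 3) = 36, so (d − 3) = 252/36 = 7.
So d = 3 + 7 = 10.
Check: U(39, 10) = 252.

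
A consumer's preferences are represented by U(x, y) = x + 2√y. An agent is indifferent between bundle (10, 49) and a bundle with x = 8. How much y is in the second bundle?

y = 64

U(10, 49) = 24.
Set U(8, y) = 24 and solve.
With x = 8: 2√y = 24 − 8 = 16, so √y = 8 and y = 64.
Check: U(8, 64) = 24.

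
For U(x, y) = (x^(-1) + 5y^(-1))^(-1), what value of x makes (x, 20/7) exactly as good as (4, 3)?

U depends on (x, y) only through S = x^(-1) + 5y^(-1), so equal utility means equal S. At (4, 3): S = 23/12.
With y = 20/7: 5·(20/7)^(-1) = 1.75, so x^(-1) = 23/12 − 1.75 = 1/6.
Hence x = 1/(1/6) = 6.
Check: U(6, 20/7) = 0.5217.

x = 6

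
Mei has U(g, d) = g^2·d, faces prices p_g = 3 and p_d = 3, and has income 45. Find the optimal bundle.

g* = 10, d* = 5

MU_g = 2·g·d and MU_d = g^2.
MRS = MU_g/MU_d = (2/1)·d/g.
Tangency: set MRS = p_g/p_d = 3/3 = 1.
So (2/1)·d/g = 1, i.e. d = 0.5·g.
Substitute into the budget 3·g + 3·d = 45: 4.5·g = 45, so g* = 10.
Then d* = 0.5·10 = 5.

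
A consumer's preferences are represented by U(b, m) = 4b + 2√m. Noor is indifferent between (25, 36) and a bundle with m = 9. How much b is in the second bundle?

U(25, 36) = 112.
Set U(b, 9) = 112 and solve.
With m = 9: √9 = 3, so 4b = 112 − 2·3 = 106 and b = 26.5.
Check: U(26.5, 9) = 112.

b = 26.5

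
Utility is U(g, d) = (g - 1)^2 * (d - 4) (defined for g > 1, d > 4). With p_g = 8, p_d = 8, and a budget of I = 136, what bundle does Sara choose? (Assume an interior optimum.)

MU_g = 2·(g−1)·(d−4), MU_d = (g−1)^2.
MRS = (2/1)·(d−4)/(g−1).
Tangency: set MRS = p_g/p_d = 8/8 = 1.
So (2/1)·(d − 4)/(g − 1) = 1, i.e. (d − 4) = 0.5·(g − 1).
Rewrite the budget in excess-of-subsistence terms: 8·(g − 1) + 8·(d − 4) = 136 − 8·1 − 8·4 = 96.
Substituting, 12·(g − 1) = 96, so g − 1 = 8 and g* = 9.
Then d − 4 = 0.5·8 = 4, so d* = 8.

g* = 9, d* = 8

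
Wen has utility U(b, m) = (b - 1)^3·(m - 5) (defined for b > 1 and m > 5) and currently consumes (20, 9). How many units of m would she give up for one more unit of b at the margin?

MU_b = 3·(b−1)^2·(m−5), MU_m = (b−1)^3.
MRS = (3/1)·(m−5)/(b−1).
At (20, 9): MRS = 12/19.
The indifference curve has slope −12/19 at this bundle.

MRS = 12/19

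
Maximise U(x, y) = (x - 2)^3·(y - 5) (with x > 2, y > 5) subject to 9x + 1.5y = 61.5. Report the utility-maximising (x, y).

x* = 5, y* = 11

MU_x = 3·(x−2)^2·(y−5), MU_y = (x−2)^3.
MRS = (3/1)·(y−5)/(x−2).
Tangency: set MRS = p_x/p_y = 9/1.5 = 6.
So (3/1)·(y − 5)/(x − 2) = 6, i.e. (y − 5) = 2·(x − 2).
Rewrite the budget in excess-of-subsistence terms: 9·(x − 2) + 1.5·(y − 5) = 61.5 − 9·2 − 1.5·5 = 36.
Substituting, 12·(x − 2) = 36, so x − 2 = 3 and x* = 5.
Then y − 5 = 2·3 = 6, so y* = 11.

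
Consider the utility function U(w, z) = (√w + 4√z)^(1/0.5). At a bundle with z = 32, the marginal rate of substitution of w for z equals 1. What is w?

w = 2

For CES with ρ = 0.5, MRS = (1/4)·√(z/w).
Setting (1/4)·√(32/w) = 1 gives √(32/w) = 4, so 32/w = 16 and w = 2.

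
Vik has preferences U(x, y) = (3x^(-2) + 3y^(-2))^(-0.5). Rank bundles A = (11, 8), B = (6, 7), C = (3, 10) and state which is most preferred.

Evaluate utility at each bundle:
U(A) = 3.735.
U(B) = 2.630.
U(C) = 1.659.
Highest utility is A, so A ≻ B ≻ C.

Bundle A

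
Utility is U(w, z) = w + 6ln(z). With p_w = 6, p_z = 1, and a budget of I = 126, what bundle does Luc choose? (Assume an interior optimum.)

MU_w = 1, MU_z = 6/z.
MRS = 1 ÷ (6/z).
Tangency: set MRS = p_w/p_z = 6/1 = 6.
MRS depends only on z: (1/6)·z = 6 ⇒ z* = 6/(1/6) = 36.
From the budget, 6·w = 126 − 1·36 = 90, so w* = 15.

w* = 15, z* = 36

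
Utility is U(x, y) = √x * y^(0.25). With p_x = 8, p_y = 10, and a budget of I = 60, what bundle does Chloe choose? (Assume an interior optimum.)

MU_x = 0.5·x^(-0.5)·y^(0.25) and MU_y = 0.25·√x·y^(-0.75).
MRS = MU_x/MU_y = (2)·y/x.
Tangency: set MRS = p_x/p_y = 8/10 = 0.8.
So (2)·y/x = 0.8, i.e. y = 0.4·x.
Substitute into the budget 8·x + 10·y = 60: 12·x = 60, so x* = 5.
Then y* = 0.4·5 = 2.

x* = 5, y* = 2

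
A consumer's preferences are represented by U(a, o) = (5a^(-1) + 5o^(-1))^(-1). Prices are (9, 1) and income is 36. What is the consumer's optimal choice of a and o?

a* = 3, o* = 9

For CES with ρ = -1, MRS = (o/a)^2.
Tangency: set MRS = p_a/p_o = 9/1 = 9.
So (o/a)^2 = 9; taking the square root, o/a = 3, i.e. o = 3·a.
Substitute into the budget 9·a + 1·o = 36: 12·a = 36, so a* = 3 and o* = 3·3 = 9.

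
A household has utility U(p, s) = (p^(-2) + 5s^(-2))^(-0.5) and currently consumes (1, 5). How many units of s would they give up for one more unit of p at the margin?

For CES with ρ = -2, MRS = (1/5)·(s/p)^3.
At (1, 5): MRS = 25.
That is, one extra unit of p is worth 25 units of s at the margin.

MRS = 25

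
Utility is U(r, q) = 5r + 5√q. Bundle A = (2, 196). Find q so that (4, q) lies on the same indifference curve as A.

q = 144

U(2, 196) = 80.
Set U(4, q) = 80 and solve.
With r = 4: 5√q = 80 − 5·4 = 60, so √q = 12 and q = 144.
Check: U(4, 144) = 80.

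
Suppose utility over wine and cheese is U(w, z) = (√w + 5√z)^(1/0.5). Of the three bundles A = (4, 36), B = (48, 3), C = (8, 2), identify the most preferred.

Bundle A

Evaluate utility at each bundle:
U(A) = 1024.000.
U(B) = 243.000.
U(C) = 98.000.
Highest utility is A, so A ≻ B ≻ C.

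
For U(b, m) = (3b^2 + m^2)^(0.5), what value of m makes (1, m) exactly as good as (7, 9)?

m = 15

U depends on (b, m) only through S = 3b^2 + m^2, so equal utility means equal S. At (7, 9): S = 228.
With b = 1: 3·1^2 = 3, so m^2 = 228 − 3 = 225.
Hence m = √225 = 15.
Check: U(1, 15) = 15.0997.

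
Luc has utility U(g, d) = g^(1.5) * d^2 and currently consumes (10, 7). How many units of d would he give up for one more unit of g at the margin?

MRS = 21/40

MU_g = 1.5·√g·d^2 and MU_d = 2·g^(1.5)·d.
MRS = MU_g/MU_d = (0.75)·d/g.
At (10, 7): MRS = 21/40.
That is, one extra unit of g is worth 21/40 units of d at the margin.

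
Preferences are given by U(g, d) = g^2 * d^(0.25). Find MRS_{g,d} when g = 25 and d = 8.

MRS = 64/25

MU_g = 2·g·d^(0.25) and MU_d = 0.25·g^2·d^(-0.75).
MRS = MU_g/MU_d = (8)·d/g.
At (25, 8): MRS = 64/25.
That is, one extra unit of g is worth 64/25 units of d at the margin.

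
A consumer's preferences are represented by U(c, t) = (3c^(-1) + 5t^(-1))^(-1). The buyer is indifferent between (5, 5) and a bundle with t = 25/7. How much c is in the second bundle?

U depends on (c, t) only through S = 3c^(-1) + 5t^(-1), so equal utility means equal S. At (5, 5): S = 1.6.
With t = 25/7: 5·(25/7)^(-1) = 1.4, so 3c^(-1) = 1.6 − 1.4 = 0.2, i.e. c^(-1) = 1/15.
Hence c = 1/(1/15) = 15.
Check: U(15, 25/7) = 0.625.

c = 15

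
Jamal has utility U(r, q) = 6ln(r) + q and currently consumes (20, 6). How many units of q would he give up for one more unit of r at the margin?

MRS = 0.3

MU_r = 6/r, MU_q = 1.
MRS = 6/r ÷ 1.
At (20, 6): MRS = 0.3.
That is, one extra unit of r is worth 0.3 units of q at the margin.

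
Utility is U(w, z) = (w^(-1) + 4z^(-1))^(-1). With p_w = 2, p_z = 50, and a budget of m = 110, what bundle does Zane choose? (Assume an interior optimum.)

w* = 5, z* = 2

For CES with ρ = -1, MRS = (1/4)·(z/w)^2.
Tangency: set MRS = p_w/p_z = 2/50 = 1/25.
So (z/w)^2 = 4/25; taking the square root, z/w = 0.4, i.e. z = 0.4·w.
Substitute into the budget 2·w + 50·z = 110: 22·w = 110, so w* = 5 and z* = 0.4·5 = 2.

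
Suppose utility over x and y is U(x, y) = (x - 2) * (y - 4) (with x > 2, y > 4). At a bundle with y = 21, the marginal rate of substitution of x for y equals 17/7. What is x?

x = 9

MU_x = (y−4), MU_y = (x−2).
MRS = (y−4)/(x−2).
Substitute y = 21: MRS = 17/(x − 2). Setting this equal to 17/7 gives x − 2 = 17/(17/7) = 7, so x = 9.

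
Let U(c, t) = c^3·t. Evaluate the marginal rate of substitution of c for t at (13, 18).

MU_c = 3·c^2·t and MU_t = c^3.
MRS = MU_c/MU_t = (3/1)·t/c.
At (13, 18): MRS = 54/13.
That is, one extra unit of c is worth 54/13 units of t at the margin.

MRS = 54/13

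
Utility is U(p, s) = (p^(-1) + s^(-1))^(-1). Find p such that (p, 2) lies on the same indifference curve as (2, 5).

U depends on (p, s) only through S = p^(-1) + s^(-1), so equal utility means equal S. At (2, 5): S = 0.7.
With s = 2: 2^(-1) = 0.5, so p^(-1) = 0.7 − 0.5 = 0.2.
Hence p = 1/0.2 = 5.
Check: U(5, 2) = 1.4286.

p = 5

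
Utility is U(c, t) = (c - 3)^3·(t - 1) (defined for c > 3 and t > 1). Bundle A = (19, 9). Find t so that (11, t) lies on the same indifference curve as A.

U(19, 9) = 32768.
Set U(11, t) = 32768 and solve.
With c = 11: (11 − 3)^3 = 512, so (t − 1) = 32768/512 = 64.
So t = 1 + 64 = 65.
Check: U(11, 65) = 32768.

t = 65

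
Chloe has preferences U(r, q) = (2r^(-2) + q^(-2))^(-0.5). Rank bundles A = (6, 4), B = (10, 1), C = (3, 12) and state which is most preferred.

Bundle A

Evaluate utility at each bundle:
U(A) = 2.910.
U(B) = 0.990.
U(C) = 2.089.
Highest utility is A, so A ≻ C ≻ B.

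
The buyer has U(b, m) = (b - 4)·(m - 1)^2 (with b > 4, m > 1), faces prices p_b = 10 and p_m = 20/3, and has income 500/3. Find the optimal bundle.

b* = 8, m* = 13

MU_b = (m−1)^2, MU_m = 2·(b−4)·(m−1).
MRS = (1/2)·(m−1)/(b−4).
Tangency: set MRS = p_b/p_m = 10/(20/3) = 1.5.
So (1/2)·(m − 1)/(b − 4) = 1.5, i.e. (m − 1) = 3·(b − 4).
Rewrite the budget in excess-of-subsistence terms: 10·(b − 4) + (20/3)·(m − 1) = 500/3 − 10·4 − (20/3)·1 = 120.
Substituting, 30·(b − 4) = 120, so b − 4 = 4 and b* = 8.
Then m − 1 = 3·4 = 12, so m* = 13.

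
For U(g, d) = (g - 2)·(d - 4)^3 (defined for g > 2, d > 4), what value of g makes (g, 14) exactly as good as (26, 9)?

U(26, 9) = 3000.
Set U(g, 14) = 3000 and solve.
With d = 14: (14 − 4)^3 = 1000, so (g − 2) = 3000/1000 = 3.
So g = 2 + 3 = 5.
Check: U(5, 14) = 3000.

g = 5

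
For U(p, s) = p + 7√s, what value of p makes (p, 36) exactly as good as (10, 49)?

p = 17

U(10, 49) = 59.
Set U(p, 36) = 59 and solve.
With s = 36: √36 = 6, so p = 59 − 7·6 = 17.
Check: U(17, 36) = 59.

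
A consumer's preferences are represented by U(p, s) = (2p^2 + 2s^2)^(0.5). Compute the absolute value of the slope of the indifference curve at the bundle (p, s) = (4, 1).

MRS = 4

For CES with ρ = 2, MRS = (s/p)^(-1).
At (4, 1): MRS = 4.
So at (4, 1) the consumer would give up 4 units of s for one more unit of p.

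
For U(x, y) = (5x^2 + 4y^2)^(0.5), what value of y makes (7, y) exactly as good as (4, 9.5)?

y = 7

U depends on (x, y) only through S = 5x^2 + 4y^2, so equal utility means equal S. At (4, 9.5): S = 441.
With x = 7: 5·7^2 = 245, so 4y^2 = 441 − 245 = 196, i.e. y^2 = 49.
Hence y = √49 = 7.
Check: U(7, 7) = 21.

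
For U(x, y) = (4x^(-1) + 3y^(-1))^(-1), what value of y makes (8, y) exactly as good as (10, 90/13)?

y = 9

U depends on (x, y) only through S = 4x^(-1) + 3y^(-1), so equal utility means equal S. At (10, 90/13): S = 5/6.
With x = 8: 4·8^(-1) = 0.5, so 3y^(-1) = 5/6 − 0.5 = 1/3, i.e. y^(-1) = 1/9.
Hence y = 1/(1/9) = 9.
Check: U(8, 9) = 1.2.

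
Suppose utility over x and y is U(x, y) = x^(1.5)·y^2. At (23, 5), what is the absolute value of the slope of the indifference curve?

MRS = 15/92

MU_x = 1.5·√x·y^2 and MU_y = 2·x^(1.5)·y.
MRS = MU_x/MU_y = (0.75)·y/x.
At (23, 5): MRS = 15/92.
So at (23, 5) the consumer would give up 15/92 units of y for one more unit of x.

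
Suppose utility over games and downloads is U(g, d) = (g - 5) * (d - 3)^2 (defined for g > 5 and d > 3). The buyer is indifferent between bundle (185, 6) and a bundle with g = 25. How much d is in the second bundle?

d = 12

U(185, 6) = 1620.
Set U(25, d) = 1620 and solve.
With g = 25: (25 − 5) = 20, so (d − 3)^2 = 1620/20 = 81.
Taking the square root (with d > 3): d − 3 = 9, so d = 12.
Check: U(25, 12) = 1620.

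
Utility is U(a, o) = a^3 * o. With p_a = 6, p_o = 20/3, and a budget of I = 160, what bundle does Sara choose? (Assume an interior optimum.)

MU_a = 3·a^2·o and MU_o = a^3.
MRS = MU_a/MU_o = (3/1)·o/a.
Tangency: set MRS = p_a/p_o = 6/(20/3) = 0.9.
So (3/1)·o/a = 0.9, i.e. o = 0.3·a.
Substitute into the budget 6·a + (20/3)·o = 160: 8·a = 160, so a* = 20.
Then o* = 0.3·20 = 6.

a* = 20, o* = 6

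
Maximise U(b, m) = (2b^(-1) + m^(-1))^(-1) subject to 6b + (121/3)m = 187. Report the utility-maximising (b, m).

b* = 11, m* = 3

For CES with ρ = -1, MRS = (2/1)·(m/b)^2.
Tangency: set MRS = p_b/p_m = 6/(121/3) = 18/121.
So (m/b)^2 = 9/121; taking the square root, m/b = 3/11, i.e. m = (3/11)·b.
Substitute into the budget 6·b + (121/3)·m = 187: 17·b = 187, so b* = 11 and m* = (3/11)·11 = 3.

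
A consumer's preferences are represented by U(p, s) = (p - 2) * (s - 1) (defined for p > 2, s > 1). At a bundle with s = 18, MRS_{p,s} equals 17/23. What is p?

p = 25

MU_p = (s−1), MU_s = (p−2).
MRS = (s−1)/(p−2).
Substitute s = 18: MRS = 17/(p − 2). Setting this equal to 17/23 gives p − 2 = 17/(17/23) = 23, so p = 25.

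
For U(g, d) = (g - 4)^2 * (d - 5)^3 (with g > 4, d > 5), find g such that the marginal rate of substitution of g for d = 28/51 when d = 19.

g = 21

MU_g = 2·(g−4)·(d−5)^3, MU_d = 3·(g−4)^2·(d−5)^2.
MRS = (2/3)·(d−5)/(g−4).
Substitute d = 19: MRS = (28/3)/(g − 4). Setting this equal to 28/51 gives g − 4 = (28/3)/(28/51) = 17, so g = 21.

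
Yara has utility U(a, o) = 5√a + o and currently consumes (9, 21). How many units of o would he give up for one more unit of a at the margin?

MRS = 5/6

MU_a = 5/(2√a), MU_o = 1.
MRS = 5/(2√a) ÷ 1.
At (9, 21): MRS = 5/6.
So at (9, 21) the consumer would give up 5/6 units of o for one more unit of a.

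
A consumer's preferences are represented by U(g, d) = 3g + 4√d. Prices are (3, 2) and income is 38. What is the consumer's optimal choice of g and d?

g* = 12, d* = 1

MU_g = 3, MU_d = 4/(2√d).
MRS = 3 ÷ (4/(2√d)).
Tangency: set MRS = p_g/p_d = 3/2 = 1.5.
MRS depends only on d: 1.5·√d = 1.5 ⇒ √d = 1.5/1.5 = 1 ⇒ d* = 1.
From the budget, 3·g = 38 − 2·1 = 36, so g* = 12.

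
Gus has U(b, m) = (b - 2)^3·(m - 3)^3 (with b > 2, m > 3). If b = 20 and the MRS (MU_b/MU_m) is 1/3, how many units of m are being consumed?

MU_b = 3·(b−2)^2·(m−3)^3, MU_m = 3·(b−2)^3·(m−3)^2.
MRS = (m−3)/(b−2).
Substitute b = 20: MRS = (m − 3)/18. Setting this equal to 1/3 gives m − 3 = (1/3)·18 = 6, so m = 9.

m = 9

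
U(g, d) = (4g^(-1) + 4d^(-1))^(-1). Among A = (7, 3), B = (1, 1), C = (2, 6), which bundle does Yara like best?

Bundle A

Evaluate utility at each bundle:
U(A) = 0.525.
U(B) = 0.125.
U(C) = 0.375.
Highest utility is A, so A ≻ C ≻ B.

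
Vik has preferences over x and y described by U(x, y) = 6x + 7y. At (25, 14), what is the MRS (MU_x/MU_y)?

MU_x = 6, MU_y = 7, so MRS = 6/7 at every bundle.
At (25, 14): MRS = 6/7.
So at (25, 14) the consumer would give up 6/7 units of y for one more unit of x.

MRS = 6/7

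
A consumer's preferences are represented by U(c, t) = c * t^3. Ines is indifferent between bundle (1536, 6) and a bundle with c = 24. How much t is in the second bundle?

U(1536, 6) = 331776.
Set U(24, t) = 331776 and solve.
With c = 24: t^3 = 331776/24 = 13824; taking the cube root, t = 24.
Check: U(24, 24) = 331776.

t = 24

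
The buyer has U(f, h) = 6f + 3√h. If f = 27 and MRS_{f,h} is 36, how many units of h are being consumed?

MU_f = 6, MU_h = 3/(2√h).
MRS = 6 ÷ (3/(2√h)).
MRS depends only on h: 4·√h = 36 ⇒ √h = 36/4 = 9 ⇒ h = 81.

h = 81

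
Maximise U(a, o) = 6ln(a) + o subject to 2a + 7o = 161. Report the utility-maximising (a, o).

MU_a = 6/a, MU_o = 1.
MRS = 6/a ÷ 1.
Tangency: set MRS = p_a/p_o = 2/7.
MRS depends only on a: 6/a = 2/7 ⇒ a* = 6/(2/7) = 21.
From the budget, 7·o = 161 − 2·21 = 119, so o* = 17.

a* = 21, o* = 17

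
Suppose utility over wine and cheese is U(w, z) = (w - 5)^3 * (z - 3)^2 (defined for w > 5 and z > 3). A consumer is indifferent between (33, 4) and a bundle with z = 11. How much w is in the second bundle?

U(33, 4) = 21952.
Set U(w, 11) = 21952 and solve.
With z = 11: (11 − 3)^2 = 64, so (w − 5)^3 = 21952/64 = 343.
Taking the cube root (with w > 5): w − 5 = 7, so w = 12.
Check: U(12, 11) = 21952.

w = 12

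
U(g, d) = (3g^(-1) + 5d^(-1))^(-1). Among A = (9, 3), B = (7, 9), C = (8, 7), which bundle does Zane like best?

Bundle B

Evaluate utility at each bundle:
U(A) = 0.500.
U(B) = 1.016.
U(C) = 0.918.
Highest utility is B, so B ≻ C ≻ A.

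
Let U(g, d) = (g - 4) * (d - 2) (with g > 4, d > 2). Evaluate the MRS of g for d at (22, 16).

MRS = 7/9

MU_g = (d−2), MU_d = (g−4).
MRS = (d−2)/(g−4).
At (22, 16): MRS = 7/9.
That is, one extra unit of g is worth 7/9 units of d at the margin.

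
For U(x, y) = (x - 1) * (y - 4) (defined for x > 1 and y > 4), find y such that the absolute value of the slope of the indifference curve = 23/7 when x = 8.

y = 27

MU_x = (y−4), MU_y = (x−1).
MRS = (y−4)/(x−1).
Substitute x = 8: MRS = (y − 4)/7. Setting this equal to 23/7 gives y − 4 = (23/7)·7 = 23, so y = 27.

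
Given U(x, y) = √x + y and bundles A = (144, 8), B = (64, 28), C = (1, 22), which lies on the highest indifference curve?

Bundle B

Evaluate utility at each bundle:
U(A) = 20.000.
U(B) = 36.000.
U(C) = 23.000.
Highest utility is B, so B ≻ C ≻ A.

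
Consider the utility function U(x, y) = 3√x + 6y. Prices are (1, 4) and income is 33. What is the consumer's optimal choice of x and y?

MU_x = 3/(2√x), MU_y = 6.
MRS = 3/(2√x) ÷ 6.
Tangency: set MRS = p_x/p_y = 1/4 = 0.25.
MRS depends only on x: 0.25/√x = 0.25 ⇒ √x = 0.25/0.25 = 1 ⇒ x* = 1.
From the budget, 4·y = 33 − 1·1 = 32, so y* = 8.

x* = 1, y* = 8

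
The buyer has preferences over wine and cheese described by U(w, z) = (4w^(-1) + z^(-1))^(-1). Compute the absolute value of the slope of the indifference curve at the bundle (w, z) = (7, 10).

MRS = 400/49

For CES with ρ = -1, MRS = (4/1)·(z/w)^2.
At (7, 10): MRS = 400/49.
The indifference curve has slope −400/49 at this bundle.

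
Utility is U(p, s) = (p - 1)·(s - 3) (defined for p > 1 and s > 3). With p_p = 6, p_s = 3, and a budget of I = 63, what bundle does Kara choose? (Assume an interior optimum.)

p* = 5, s* = 11

MU_p = (s−3), MU_s = (p−1).
MRS = (s−3)/(p−1).
Tangency: set MRS = p_p/p_s = 6/3 = 2.
So (s − 3)/(p − 1) = 2, i.e. (s − 3) = 2·(p − 1).
Rewrite the budget in excess-of-subsistence terms: 6·(p − 1) + 3·(s − 3) = 63 − 6·1 − 3·3 = 48.
Substituting, 12·(p − 1) = 48, so p − 1 = 4 and p* = 5.
Then s − 3 = 2·4 = 8, so s* = 11.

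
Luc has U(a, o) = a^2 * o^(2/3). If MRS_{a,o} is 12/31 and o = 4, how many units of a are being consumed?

a = 31

MU_a = 2·a·o^(2/3) and MU_o = 2/3·a^2·o^(-1/3).
MRS = MU_a/MU_o = (3)·o/a.
Substitute o = 4: MRS = 12/a. Setting 12/a = 12/31 gives a = 12/(12/31) = 31.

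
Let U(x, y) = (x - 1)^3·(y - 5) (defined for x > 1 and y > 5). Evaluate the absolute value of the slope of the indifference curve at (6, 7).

MU_x = 3·(x−1)^2·(y−5), MU_y = (x−1)^3.
MRS = (3/1)·(y−5)/(x−1).
At (6, 7): MRS = 1.2.
The indifference curve has slope −1.2 at this bundle.

MRS = 1.2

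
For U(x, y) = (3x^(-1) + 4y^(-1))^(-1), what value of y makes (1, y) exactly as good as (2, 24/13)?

y = 6

U depends on (x, y) only through S = 3x^(-1) + 4y^(-1), so equal utility means equal S. At (2, 24/13): S = 11/3.
With x = 1: 3·1^(-1) = 3, so 4y^(-1) = 11/3 − 3 = 2/3, i.e. y^(-1) = 1/6.
Hence y = 1/(1/6) = 6.
Check: U(1, 6) = 0.2727.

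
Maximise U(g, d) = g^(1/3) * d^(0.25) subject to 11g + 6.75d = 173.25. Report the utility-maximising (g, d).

MU_g = 1/3·g^(-2/3)·d^(0.25) and MU_d = 0.25·g^(1/3)·d^(-0.75).
MRS = MU_g/MU_d = (4/3)·d/g.
Tangency: set MRS = p_g/p_d = 11/6.75 = 44/27.
So (4/3)·d/g = 44/27, i.e. d = (11/9)·g.
Substitute into the budget 11·g + 6.75·d = 173.25: 19.25·g = 173.25, so g* = 9.
Then d* = (11/9)·9 = 11.

g* = 9, d* = 11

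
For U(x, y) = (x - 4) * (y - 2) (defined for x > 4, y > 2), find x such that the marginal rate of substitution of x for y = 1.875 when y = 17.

MU_x = (y−2), MU_y = (x−4).
MRS = (y−2)/(x−4).
Substitute y = 17: MRS = 15/(x − 4). Setting this equal to 1.875 gives x − 4 = 15/1.875 = 8, so x = 12.

x = 12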